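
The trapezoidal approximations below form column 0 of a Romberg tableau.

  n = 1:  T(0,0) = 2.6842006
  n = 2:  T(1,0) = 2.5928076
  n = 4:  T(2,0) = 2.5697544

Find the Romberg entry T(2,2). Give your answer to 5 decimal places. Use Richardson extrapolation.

2.56205

T(1,1) = 2.5928076 + (2.5928076 − 2.6842006)/3 = 2.5623433
T(2,1) = 2.5697544 + (2.5697544 − 2.5928076)/3 = 2.5620700
T(2,2) = 2.5620700 + (2.5620700 − 2.5623433)/15 = 2.5620518
(Column j=1 coincides with Simpson's rule on the same nodes.)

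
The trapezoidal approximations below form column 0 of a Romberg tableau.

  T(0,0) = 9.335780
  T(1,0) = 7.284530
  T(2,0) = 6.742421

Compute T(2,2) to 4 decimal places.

6.5591

T(1,1) = (4·7.284530 − 9.335780) / 3 = 6.600780
T(2,1) = (4·6.742421 − 7.284530) / 3 = 6.561718
T(2,2) = (16·6.561718 − 6.600780) / 15 = 6.559114
(Column j=1 coincides with Simpson's rule on the same nodes.)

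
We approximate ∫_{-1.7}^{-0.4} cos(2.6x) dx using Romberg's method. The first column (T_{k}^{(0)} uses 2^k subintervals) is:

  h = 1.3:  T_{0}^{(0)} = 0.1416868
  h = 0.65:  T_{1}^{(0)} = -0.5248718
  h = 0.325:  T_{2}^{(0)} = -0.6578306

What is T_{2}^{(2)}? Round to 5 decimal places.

-0.69916

Richardson extrapolation on the trapezoidal column (denominator 4−1=3):
T_{1}^{(1)} = (4·(-0.5248718) − 0.1416868) / 3 = -0.7470580
T_{2}^{(1)} = -0.6578306 + (-0.6578306 − (-0.5248718))/3 = -0.7021502
T_{2}^{(2)} = (16·(-0.7021502) − (-0.7470580)) / 15 = -0.6991563
(Column j=1 coincides with Simpson's rule on the same nodes.)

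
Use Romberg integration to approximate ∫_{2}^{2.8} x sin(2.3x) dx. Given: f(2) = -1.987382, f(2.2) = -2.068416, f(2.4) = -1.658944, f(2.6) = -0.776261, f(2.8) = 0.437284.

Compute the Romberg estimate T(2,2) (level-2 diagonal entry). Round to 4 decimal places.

T(0,0) (trapezoid, 1 panel, h=0.8000): -0.620039
T(1,0) (trapezoid, 2 panels, h=0.4000): -0.973597
T(2,0) (trapezoid, 4 panels, h=0.2000): -1.055734
T(1,1) = -0.973597 + (-0.973597 − (-0.620039))/3 = -1.091450
T(2,1) = -1.055734 + (-1.055734 − (-0.973597))/3 = -1.083113
T(2,2) = -1.083113 + (-1.083113 − (-1.091450))/15 = -1.082557

-1.0826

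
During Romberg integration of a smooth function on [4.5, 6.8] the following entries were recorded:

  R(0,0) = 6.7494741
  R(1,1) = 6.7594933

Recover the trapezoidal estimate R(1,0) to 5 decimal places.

6.75699

From R(1,1) = (4·R(1,0) − R(0,0))/3, solve for R(1,0):
4·R(1,0) = 3·6.7594933 + 6.7494741 = 27.0279540
R(1,0) = 6.7569885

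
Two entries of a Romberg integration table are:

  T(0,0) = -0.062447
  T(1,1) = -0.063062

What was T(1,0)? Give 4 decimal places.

-0.0629

From T(1,1) = (4·T(1,0) − T(0,0))/3, solve for T(1,0):
4·T(1,0) = 3·(-0.063062) + (-0.062447) = -0.251633
T(1,0) = -0.062908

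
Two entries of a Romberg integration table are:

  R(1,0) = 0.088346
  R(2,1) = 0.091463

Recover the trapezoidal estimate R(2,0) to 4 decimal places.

From R(2,1) = (4·R(2,0) − R(1,0))/3, solve for R(2,0):
4·R(2,0) = 3·0.091463 + 0.088346 = 0.362735
R(2,0) = 0.090684

0.0907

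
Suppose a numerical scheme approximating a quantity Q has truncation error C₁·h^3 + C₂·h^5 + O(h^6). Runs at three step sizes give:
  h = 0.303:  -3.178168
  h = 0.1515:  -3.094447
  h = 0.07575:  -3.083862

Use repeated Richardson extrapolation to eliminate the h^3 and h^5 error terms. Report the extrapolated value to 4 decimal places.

First eliminate the h^3 term (factor 2^3 = 8):
  B₁ = (8·(-3.094447) − (-3.178168))/7 = -3.082487
  B₂ = (8·(-3.083862) − (-3.094447))/7 = -3.082350
Then eliminate the h^5 term (factor 2^5 = 32):
  (32·(-3.082350) − (-3.082487))/31 = -3.082346

-3.0823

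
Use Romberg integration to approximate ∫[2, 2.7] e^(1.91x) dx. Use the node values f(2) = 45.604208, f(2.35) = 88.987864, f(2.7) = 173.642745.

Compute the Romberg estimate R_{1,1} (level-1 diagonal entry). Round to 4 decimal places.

R_{0,0} (trapezoid, 1 panel, h=0.7000): 76.736434
R_{1,0} (trapezoid, 2 panels, h=0.3500): 69.513969
R_{1,1} = 69.513969 + (69.513969 − 76.736434)/3 = 67.106481

67.1065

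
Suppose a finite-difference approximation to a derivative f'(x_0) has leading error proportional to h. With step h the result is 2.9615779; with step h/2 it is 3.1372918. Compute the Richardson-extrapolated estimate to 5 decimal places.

3.31301

The leading error scales as h; refining by a factor of 2 reduces it by 2^1 = 2.
Extrapolated value = (2·A(h/2) − A(h)) / (2 − 1)
= (2·3.1372918 − 2.9615779) / 1
= 3.3130057 / 1 = 3.3130057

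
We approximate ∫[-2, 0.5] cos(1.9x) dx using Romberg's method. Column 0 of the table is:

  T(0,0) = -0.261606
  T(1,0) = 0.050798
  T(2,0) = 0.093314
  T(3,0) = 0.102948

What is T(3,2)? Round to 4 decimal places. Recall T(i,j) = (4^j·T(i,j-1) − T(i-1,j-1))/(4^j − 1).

Richardson extrapolation on the trapezoidal column (denominator 4−1=3):
T(2,1) = 0.093314 + (0.093314 − 0.050798)/3 = 0.107486
T(3,1) = (4·0.102948 − 0.093314) / 3 = 0.106159
T(3,2) = 0.106159 + (0.106159 − 0.107486)/15 = 0.106071

0.1061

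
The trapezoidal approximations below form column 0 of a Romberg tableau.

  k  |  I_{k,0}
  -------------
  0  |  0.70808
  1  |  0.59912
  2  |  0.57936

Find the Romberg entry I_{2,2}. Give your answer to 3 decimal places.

Richardson extrapolation on the trapezoidal column (denominator 4−1=3):
I_{1,1} = 0.59912 + (0.59912 − 0.70808)/3 = 0.56280
I_{2,1} = (4·0.57936 − 0.59912) / 3 = 0.57277
I_{2,2} = (16·0.57277 − 0.56280) / 15 = 0.57343

0.573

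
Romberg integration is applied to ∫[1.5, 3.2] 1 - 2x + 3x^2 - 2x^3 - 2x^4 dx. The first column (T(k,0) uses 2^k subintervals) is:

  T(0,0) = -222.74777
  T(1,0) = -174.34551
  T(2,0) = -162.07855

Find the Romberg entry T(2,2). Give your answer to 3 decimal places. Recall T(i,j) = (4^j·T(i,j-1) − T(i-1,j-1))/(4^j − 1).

T(1,1) = (4·(-174.34551) − (-222.74777)) / 3 = -158.21142
T(2,1) = (4·(-162.07855) − (-174.34551)) / 3 = -157.98956
T(2,2) = (16·(-157.98956) − (-158.21142)) / 15 = -157.97477

-157.975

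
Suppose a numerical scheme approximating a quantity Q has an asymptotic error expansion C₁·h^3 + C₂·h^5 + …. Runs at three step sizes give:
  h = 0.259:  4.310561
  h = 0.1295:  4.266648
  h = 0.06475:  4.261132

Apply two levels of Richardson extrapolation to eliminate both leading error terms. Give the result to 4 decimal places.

First eliminate the h^3 term (factor 2^3 = 8):
  B₁ = (8·4.266648 − 4.310561)/7 = 4.260375
  B₂ = (8·4.261132 − 4.266648)/7 = 4.260344
Then eliminate the h^5 term (factor 2^5 = 32):
  (32·4.260344 − 4.260375)/31 = 4.260343

4.2603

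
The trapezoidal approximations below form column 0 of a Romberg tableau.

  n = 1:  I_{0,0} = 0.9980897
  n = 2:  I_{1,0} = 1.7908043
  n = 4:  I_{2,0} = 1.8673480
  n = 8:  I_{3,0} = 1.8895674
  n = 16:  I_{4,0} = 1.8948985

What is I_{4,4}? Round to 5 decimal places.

I_{1,1} = 1.7908043 + (1.7908043 − 0.9980897)/3 = 2.0550425
I_{2,1} = 1.8673480 + (1.8673480 − 1.7908043)/3 = 1.8928626
I_{3,1} = (4·1.8895674 − 1.8673480) / 3 = 1.8969739
I_{4,1} = (4·1.8948985 − 1.8895674) / 3 = 1.8966755
I_{2,2} = (16·1.8928626 − 2.0550425) / 15 = 1.8820506
I_{3,2} = 1.8969739 + (1.8969739 − 1.8928626)/15 = 1.8972480
I_{4,2} = 1.8966755 + (1.8966755 − 1.8969739)/15 = 1.8966556
I_{3,3} = (64·1.8972480 − 1.8820506) / 63 = 1.8974892
I_{4,3} = (64·1.8966556 − 1.8972480) / 63 = 1.8966462
I_{4,4} = 1.8966462 + (1.8966462 − 1.8974892)/255 = 1.8966429

1.89664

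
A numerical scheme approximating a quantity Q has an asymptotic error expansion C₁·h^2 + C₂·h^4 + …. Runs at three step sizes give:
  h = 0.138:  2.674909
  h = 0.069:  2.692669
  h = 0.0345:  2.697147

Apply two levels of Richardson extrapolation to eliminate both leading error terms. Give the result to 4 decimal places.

2.6986

First eliminate the h^2 term (factor 2^2 = 4):
  B₁ = (4·2.692669 − 2.674909)/3 = 2.698589
  B₂ = (4·2.697147 − 2.692669)/3 = 2.698640
Then eliminate the h^4 term (factor 2^4 = 16):
  (16·2.698640 − 2.698589)/15 = 2.698643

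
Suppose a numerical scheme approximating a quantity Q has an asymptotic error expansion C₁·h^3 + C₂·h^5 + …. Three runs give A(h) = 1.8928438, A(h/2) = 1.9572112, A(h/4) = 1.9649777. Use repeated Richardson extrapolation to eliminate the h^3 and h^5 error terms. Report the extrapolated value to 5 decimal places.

First eliminate the h^3 term (factor 2^3 = 8):
  B₁ = (8·1.9572112 − 1.8928438)/7 = 1.9664065
  B₂ = (8·1.9649777 − 1.9572112)/7 = 1.9660872
Then eliminate the h^5 term (factor 2^5 = 32):
  (32·1.9660872 − 1.9664065)/31 = 1.9660769

1.96608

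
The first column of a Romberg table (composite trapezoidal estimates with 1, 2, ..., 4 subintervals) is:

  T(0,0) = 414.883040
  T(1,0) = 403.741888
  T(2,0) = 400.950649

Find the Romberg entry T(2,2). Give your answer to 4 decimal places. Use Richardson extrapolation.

400.0197

Richardson extrapolation on the trapezoidal column (denominator 4−1=3):
T(1,1) = 403.741888 + (403.741888 − 414.883040)/3 = 400.028171
T(2,1) = (4·400.950649 − 403.741888) / 3 = 400.020236
T(2,2) = 400.020236 + (400.020236 − 400.028171)/15 = 400.019707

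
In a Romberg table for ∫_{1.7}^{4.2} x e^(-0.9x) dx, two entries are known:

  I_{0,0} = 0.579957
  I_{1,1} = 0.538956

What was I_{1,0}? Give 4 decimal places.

0.5492

From I_{1,1} = (4·I_{1,0} − I_{0,0})/3, solve for I_{1,0}:
4·I_{1,0} = 3·0.538956 + 0.579957 = 2.196825
I_{1,0} = 0.549206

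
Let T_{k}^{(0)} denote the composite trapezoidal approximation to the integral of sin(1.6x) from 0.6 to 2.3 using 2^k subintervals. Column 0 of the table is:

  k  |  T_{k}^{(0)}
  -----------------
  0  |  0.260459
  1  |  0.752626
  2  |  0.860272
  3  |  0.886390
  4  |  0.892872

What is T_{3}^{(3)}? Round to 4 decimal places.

0.8950

Richardson extrapolation on the trapezoidal column (denominator 4−1=3):
T_{1}^{(1)} = (4·0.752626 − 0.260459) / 3 = 0.916682
T_{2}^{(1)} = (4·0.860272 − 0.752626) / 3 = 0.896154
T_{3}^{(1)} = 0.886390 + (0.886390 − 0.860272)/3 = 0.895096
T_{2}^{(2)} = 0.896154 + (0.896154 − 0.916682)/15 = 0.894785
T_{3}^{(2)} = 0.895096 + (0.895096 − 0.896154)/15 = 0.895025
T_{3}^{(3)} = 0.895025 + (0.895025 − 0.894785)/63 = 0.895029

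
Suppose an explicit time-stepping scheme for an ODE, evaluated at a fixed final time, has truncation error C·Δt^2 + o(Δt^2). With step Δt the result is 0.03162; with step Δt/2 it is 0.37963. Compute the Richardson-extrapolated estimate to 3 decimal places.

The leading error scales as Δt^2; refining by a factor of 2 reduces it by 2^2 = 4.
Extrapolated value = (4·A(Δt/2) − A(Δt)) / (4 − 1)
= (4·0.37963 − 0.03162) / 3
= 1.48690 / 3 = 0.49563

0.496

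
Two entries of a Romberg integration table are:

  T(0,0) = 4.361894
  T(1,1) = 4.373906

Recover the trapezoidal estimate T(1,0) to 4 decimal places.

4.3709

From T(1,1) = (4·T(1,0) − T(0,0))/3, solve for T(1,0):
4·T(1,0) = 3·4.373906 + 4.361894 = 17.483612
T(1,0) = 4.370903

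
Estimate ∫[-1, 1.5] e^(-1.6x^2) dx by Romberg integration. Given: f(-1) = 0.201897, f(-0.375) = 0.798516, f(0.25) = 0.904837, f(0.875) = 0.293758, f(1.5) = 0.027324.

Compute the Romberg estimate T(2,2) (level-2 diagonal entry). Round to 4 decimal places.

1.3171

T(0,0) (trapezoid, 1 panel, h=2.5000): 0.286526
T(1,0) (trapezoid, 2 panels, h=1.2500): 1.274309
T(2,0) (trapezoid, 4 panels, h=0.6250): 1.319826
T(1,1) = 1.274309 + (1.274309 − 0.286526)/3 = 1.603570
T(2,1) = 1.319826 + (1.319826 − 1.274309)/3 = 1.334998
T(2,2) = 1.334998 + (1.334998 − 1.603570)/15 = 1.317093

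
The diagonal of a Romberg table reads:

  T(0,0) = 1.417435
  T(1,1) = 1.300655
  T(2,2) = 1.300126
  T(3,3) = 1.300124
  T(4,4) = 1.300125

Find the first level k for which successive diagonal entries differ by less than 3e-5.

k = 3

|T(1,1) − T(0,0)| = 0.116780 ≥ 3e-5
|T(2,2) − T(1,1)| = 0.000529 ≥ 3e-5
|T(3,3) − T(2,2)| = 0.000002 < 3e-5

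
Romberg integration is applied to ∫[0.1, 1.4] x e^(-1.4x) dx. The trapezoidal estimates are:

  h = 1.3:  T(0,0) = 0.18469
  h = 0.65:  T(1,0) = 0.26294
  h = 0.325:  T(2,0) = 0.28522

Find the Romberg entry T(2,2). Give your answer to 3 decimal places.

0.293

Richardson extrapolation on the trapezoidal column (denominator 4−1=3):
T(1,1) = 0.26294 + (0.26294 − 0.18469)/3 = 0.28902
T(2,1) = 0.28522 + (0.28522 − 0.26294)/3 = 0.29265
T(2,2) = 0.29265 + (0.29265 − 0.28902)/15 = 0.29289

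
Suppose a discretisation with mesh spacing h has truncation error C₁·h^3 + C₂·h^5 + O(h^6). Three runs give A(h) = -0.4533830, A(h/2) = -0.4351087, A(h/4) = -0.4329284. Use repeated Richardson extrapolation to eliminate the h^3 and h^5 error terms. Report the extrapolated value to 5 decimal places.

-0.43262

First eliminate the h^3 term (factor 2^3 = 8):
  B₁ = (8·(-0.4351087) − (-0.4533830))/7 = -0.4324981
  B₂ = (8·(-0.4329284) − (-0.4351087))/7 = -0.4326169
Then eliminate the h^5 term (factor 2^5 = 32):
  (32·(-0.4326169) − (-0.4324981))/31 = -0.4326207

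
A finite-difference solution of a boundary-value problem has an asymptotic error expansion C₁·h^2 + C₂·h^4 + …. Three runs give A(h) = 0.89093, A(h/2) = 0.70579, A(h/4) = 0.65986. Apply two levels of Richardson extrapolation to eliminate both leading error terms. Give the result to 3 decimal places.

First eliminate the h^2 term (factor 2^2 = 4):
  B₁ = (4·0.70579 − 0.89093)/3 = 0.64408
  B₂ = (4·0.65986 − 0.70579)/3 = 0.64455
Then eliminate the h^4 term (factor 2^4 = 16):
  (16·0.64455 − 0.64408)/15 = 0.64458

0.645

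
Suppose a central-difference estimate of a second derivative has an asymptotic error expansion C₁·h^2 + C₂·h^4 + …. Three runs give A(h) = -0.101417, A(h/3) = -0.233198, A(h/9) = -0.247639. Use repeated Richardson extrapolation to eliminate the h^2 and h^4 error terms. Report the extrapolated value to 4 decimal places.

-0.2494

First eliminate the h^2 term (factor 3^2 = 9):
  B₁ = (9·(-0.233198) − (-0.101417))/8 = -0.249671
  B₂ = (9·(-0.247639) − (-0.233198))/8 = -0.249444
Then eliminate the h^4 term (factor 3^4 = 81):
  (81·(-0.249444) − (-0.249671))/80 = -0.249441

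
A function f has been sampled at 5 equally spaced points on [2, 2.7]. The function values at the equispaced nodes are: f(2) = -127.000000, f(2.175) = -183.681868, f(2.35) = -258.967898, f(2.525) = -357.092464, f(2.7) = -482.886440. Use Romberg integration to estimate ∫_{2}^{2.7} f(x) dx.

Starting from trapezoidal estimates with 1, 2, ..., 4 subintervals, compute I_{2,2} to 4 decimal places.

-191.9680

I_{0,0} (trapezoid, 1 panel, h=0.7000): -213.460254
I_{1,0} (trapezoid, 2 panels, h=0.3500): -197.368891
I_{2,0} (trapezoid, 4 panels, h=0.1750): -193.319954
I_{1,1} = -197.368891 + (-197.368891 − (-213.460254))/3 = -192.005103
I_{2,1} = -193.319954 + (-193.319954 − (-197.368891))/3 = -191.970308
I_{2,2} = -191.970308 + (-191.970308 − (-192.005103))/15 = -191.967988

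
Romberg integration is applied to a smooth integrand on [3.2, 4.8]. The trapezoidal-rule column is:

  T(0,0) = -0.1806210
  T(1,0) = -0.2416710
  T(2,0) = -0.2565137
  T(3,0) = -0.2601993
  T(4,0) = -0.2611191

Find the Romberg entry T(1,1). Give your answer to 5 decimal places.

-0.26202

Richardson extrapolation on the trapezoidal column (denominator 4−1=3):
T(1,1) = -0.2416710 + (-0.2416710 − (-0.1806210))/3 = -0.2620210
(Column j=1 coincides with Simpson's rule on the same nodes.)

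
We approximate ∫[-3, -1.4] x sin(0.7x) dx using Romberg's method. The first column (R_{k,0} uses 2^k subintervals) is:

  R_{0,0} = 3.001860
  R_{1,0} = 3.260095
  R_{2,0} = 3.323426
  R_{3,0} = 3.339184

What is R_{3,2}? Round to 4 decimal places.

Richardson extrapolation on the trapezoidal column (denominator 4−1=3):
R_{2,1} = (4·3.323426 − 3.260095) / 3 = 3.344536
R_{3,1} = 3.339184 + (3.339184 − 3.323426)/3 = 3.344437
R_{3,2} = 3.344437 + (3.344437 − 3.344536)/15 = 3.344430

3.3444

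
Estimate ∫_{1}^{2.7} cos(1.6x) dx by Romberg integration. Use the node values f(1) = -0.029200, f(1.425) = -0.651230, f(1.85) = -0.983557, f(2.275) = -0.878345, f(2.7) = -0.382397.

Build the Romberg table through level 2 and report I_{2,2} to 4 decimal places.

I_{0,0} (trapezoid, 1 panel, h=1.7000): -0.349857
I_{1,0} (trapezoid, 2 panels, h=0.8500): -1.010952
I_{2,0} (trapezoid, 4 panels, h=0.4250): -1.155545
I_{1,1} = -1.010952 + (-1.010952 − (-0.349857))/3 = -1.231317
I_{2,1} = -1.155545 + (-1.155545 − (-1.010952))/3 = -1.203743
I_{2,2} = -1.203743 + (-1.203743 − (-1.231317))/15 = -1.201905

-1.2019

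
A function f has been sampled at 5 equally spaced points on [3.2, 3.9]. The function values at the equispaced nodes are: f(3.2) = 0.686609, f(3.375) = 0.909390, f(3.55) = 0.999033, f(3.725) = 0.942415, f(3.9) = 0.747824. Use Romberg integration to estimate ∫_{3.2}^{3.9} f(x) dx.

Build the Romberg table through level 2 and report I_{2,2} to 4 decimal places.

I_{0,0} (trapezoid, 1 panel, h=0.7000): 0.502052
I_{1,0} (trapezoid, 2 panels, h=0.3500): 0.600687
I_{2,0} (trapezoid, 4 panels, h=0.1750): 0.624410
I_{1,1} = 0.600687 + (0.600687 − 0.502052)/3 = 0.633565
I_{2,1} = 0.624410 + (0.624410 − 0.600687)/3 = 0.632318
I_{2,2} = 0.632318 + (0.632318 − 0.633565)/15 = 0.632235

0.6322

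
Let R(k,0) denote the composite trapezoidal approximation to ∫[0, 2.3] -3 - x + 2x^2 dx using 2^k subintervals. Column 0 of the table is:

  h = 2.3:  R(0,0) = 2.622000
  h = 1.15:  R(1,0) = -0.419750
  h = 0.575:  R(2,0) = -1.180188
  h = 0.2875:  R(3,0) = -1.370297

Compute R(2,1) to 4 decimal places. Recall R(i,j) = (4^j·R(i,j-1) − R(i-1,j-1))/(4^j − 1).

-1.4337

Richardson extrapolation on the trapezoidal column (denominator 4−1=3):
R(2,1) = -1.180188 + (-1.180188 − (-0.419750))/3 = -1.433667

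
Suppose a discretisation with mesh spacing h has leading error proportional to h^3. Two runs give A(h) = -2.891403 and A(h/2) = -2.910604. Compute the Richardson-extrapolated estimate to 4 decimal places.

-2.9133

Extrapolated value = (8·A(h/2) − A(h)) / (8 − 1)
= (8·(-2.910604) − (-2.891403)) / 7
= -20.393429 / 7 = -2.913347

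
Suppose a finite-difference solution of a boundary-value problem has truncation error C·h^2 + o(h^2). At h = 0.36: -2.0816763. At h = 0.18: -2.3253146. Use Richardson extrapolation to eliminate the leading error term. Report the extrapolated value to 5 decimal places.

-2.40653

Extrapolated value = (4·A(h/2) − A(h)) / (4 − 1)
= (4·(-2.3253146) − (-2.0816763)) / 3
= -7.2195821 / 3 = -2.4065274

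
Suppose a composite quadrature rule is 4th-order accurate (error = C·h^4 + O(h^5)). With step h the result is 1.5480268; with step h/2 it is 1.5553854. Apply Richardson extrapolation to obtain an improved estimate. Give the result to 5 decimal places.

The leading error scales as h^4; refining by a factor of 2 reduces it by 2^4 = 16.
Extrapolated value = (16·A(h/2) − A(h)) / (16 − 1)
= (16·1.5553854 − 1.5480268) / 15
= 23.3381396 / 15 = 1.5558760

1.55588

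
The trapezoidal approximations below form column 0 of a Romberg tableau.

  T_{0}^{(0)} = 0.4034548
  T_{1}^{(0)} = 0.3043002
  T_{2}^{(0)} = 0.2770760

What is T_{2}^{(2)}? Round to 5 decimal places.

0.26778

Richardson extrapolation on the trapezoidal column (denominator 4−1=3):
T_{1}^{(1)} = 0.3043002 + (0.3043002 − 0.4034548)/3 = 0.2712487
T_{2}^{(1)} = (4·0.2770760 − 0.3043002) / 3 = 0.2680013
T_{2}^{(2)} = (16·0.2680013 − 0.2712487) / 15 = 0.2677848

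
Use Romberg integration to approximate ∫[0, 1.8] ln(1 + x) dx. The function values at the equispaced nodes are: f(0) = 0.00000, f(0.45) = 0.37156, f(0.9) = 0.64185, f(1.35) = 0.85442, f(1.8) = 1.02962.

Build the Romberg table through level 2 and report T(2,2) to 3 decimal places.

1.083

T(0,0) (trapezoid, 1 panel, h=1.8000): 0.92666
T(1,0) (trapezoid, 2 panels, h=0.9000): 1.04099
T(2,0) (trapezoid, 4 panels, h=0.4500): 1.07219
T(1,1) = 1.04099 + (1.04099 − 0.92666)/3 = 1.07910
T(2,1) = 1.07219 + (1.07219 − 1.04099)/3 = 1.08259
T(2,2) = 1.08259 + (1.08259 − 1.07910)/15 = 1.08282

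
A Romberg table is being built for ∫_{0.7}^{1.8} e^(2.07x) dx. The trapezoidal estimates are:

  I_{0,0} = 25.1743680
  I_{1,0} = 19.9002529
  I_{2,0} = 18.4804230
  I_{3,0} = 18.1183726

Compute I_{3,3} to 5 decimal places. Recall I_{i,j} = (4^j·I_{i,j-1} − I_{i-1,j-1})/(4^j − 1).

17.99704

Richardson extrapolation on the trapezoidal column (denominator 4−1=3):
I_{1,1} = (4·19.9002529 − 25.1743680) / 3 = 18.1422145
I_{2,1} = (4·18.4804230 − 19.9002529) / 3 = 18.0071464
I_{3,1} = (4·18.1183726 − 18.4804230) / 3 = 17.9976891
I_{2,2} = 18.0071464 + (18.0071464 − 18.1422145)/15 = 17.9981419
I_{3,2} = (16·17.9976891 − 18.0071464) / 15 = 17.9970586
I_{3,3} = (64·17.9970586 − 17.9981419) / 63 = 17.9970414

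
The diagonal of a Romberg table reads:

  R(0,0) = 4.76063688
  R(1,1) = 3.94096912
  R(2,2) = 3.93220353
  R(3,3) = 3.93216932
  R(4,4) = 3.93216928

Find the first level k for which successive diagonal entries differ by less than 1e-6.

|R(1,1) − R(0,0)| = 0.81966776 ≥ 1e-6
|R(2,2) − R(1,1)| = 0.00876559 ≥ 1e-6
|R(3,3) − R(2,2)| = 0.00003421 ≥ 1e-6
|R(4,4) − R(3,3)| = 0.00000004 < 1e-6

k = 4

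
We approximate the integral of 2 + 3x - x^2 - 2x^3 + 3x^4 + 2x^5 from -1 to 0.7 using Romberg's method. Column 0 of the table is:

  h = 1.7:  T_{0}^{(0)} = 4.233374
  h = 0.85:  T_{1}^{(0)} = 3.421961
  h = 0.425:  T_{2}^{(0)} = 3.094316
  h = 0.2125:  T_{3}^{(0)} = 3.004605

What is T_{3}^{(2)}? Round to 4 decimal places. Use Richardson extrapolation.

2.9740

T_{2}^{(1)} = 3.094316 + (3.094316 − 3.421961)/3 = 2.985101
T_{3}^{(1)} = (4·3.004605 − 3.094316) / 3 = 2.974701
T_{3}^{(2)} = 2.974701 + (2.974701 − 2.985101)/15 = 2.974008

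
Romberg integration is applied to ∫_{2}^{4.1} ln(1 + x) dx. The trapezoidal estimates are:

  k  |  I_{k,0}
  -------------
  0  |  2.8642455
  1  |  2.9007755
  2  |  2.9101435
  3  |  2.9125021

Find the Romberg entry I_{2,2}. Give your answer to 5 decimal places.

I_{1,1} = 2.9007755 + (2.9007755 − 2.8642455)/3 = 2.9129522
I_{2,1} = (4·2.9101435 − 2.9007755) / 3 = 2.9132662
I_{2,2} = (16·2.9132662 − 2.9129522) / 15 = 2.9132871

2.91329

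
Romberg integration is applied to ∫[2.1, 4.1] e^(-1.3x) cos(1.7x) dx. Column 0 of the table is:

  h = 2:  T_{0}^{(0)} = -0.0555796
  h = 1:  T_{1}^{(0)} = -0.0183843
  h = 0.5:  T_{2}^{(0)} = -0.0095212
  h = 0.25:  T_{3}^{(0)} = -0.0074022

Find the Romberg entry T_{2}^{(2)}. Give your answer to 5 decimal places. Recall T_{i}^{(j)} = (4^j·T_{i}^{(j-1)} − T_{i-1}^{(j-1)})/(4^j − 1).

-0.00661

T_{1}^{(1)} = -0.0183843 + (-0.0183843 − (-0.0555796))/3 = -0.0059859
T_{2}^{(1)} = (4·(-0.0095212) − (-0.0183843)) / 3 = -0.0065668
T_{2}^{(2)} = -0.0065668 + (-0.0065668 − (-0.0059859))/15 = -0.0066055
(Column j=1 coincides with Simpson's rule on the same nodes.)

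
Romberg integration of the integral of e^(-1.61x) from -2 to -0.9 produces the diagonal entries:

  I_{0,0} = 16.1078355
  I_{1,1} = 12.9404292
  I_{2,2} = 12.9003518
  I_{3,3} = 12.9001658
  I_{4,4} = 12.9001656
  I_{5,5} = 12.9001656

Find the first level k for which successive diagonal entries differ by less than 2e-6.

k = 4

|I_{1,1} − I_{0,0}| = 3.1674063 ≥ 2e-6
|I_{2,2} − I_{1,1}| = 0.0400774 ≥ 2e-6
|I_{3,3} − I_{2,2}| = 0.0001860 ≥ 2e-6
|I_{4,4} − I_{3,3}| = 0.0000002 < 2e-6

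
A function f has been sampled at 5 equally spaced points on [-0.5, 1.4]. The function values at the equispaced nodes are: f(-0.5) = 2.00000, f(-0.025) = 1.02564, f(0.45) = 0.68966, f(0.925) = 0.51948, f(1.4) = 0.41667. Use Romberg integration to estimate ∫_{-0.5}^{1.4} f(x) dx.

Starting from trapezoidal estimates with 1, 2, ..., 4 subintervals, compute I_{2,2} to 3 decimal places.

I_{0,0} (trapezoid, 1 panel, h=1.9000): 2.29584
I_{1,0} (trapezoid, 2 panels, h=0.9500): 1.80310
I_{2,0} (trapezoid, 4 panels, h=0.4750): 1.63548
I_{1,1} = 1.80310 + (1.80310 − 2.29584)/3 = 1.63885
I_{2,1} = 1.63548 + (1.63548 − 1.80310)/3 = 1.57961
I_{2,2} = 1.57961 + (1.57961 − 1.63885)/15 = 1.57566

1.576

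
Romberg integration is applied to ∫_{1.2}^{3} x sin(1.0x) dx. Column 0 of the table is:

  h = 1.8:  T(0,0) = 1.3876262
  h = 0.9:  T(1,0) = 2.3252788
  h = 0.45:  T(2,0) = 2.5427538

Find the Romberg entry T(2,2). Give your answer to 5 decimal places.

Richardson extrapolation on the trapezoidal column (denominator 4−1=3):
T(1,1) = (4·2.3252788 − 1.3876262) / 3 = 2.6378297
T(2,1) = 2.5427538 + (2.5427538 − 2.3252788)/3 = 2.6152455
T(2,2) = (16·2.6152455 − 2.6378297) / 15 = 2.6137399

2.61374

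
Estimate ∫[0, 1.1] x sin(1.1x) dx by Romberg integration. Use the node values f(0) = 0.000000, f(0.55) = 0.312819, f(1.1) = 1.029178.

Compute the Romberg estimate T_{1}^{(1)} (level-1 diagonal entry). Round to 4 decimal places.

T_{0}^{(0)} (trapezoid, 1 panel, h=1.1000): 0.566048
T_{1}^{(0)} (trapezoid, 2 panels, h=0.5500): 0.455074
T_{1}^{(1)} = 0.455074 + (0.455074 − 0.566048)/3 = 0.418083

0.4181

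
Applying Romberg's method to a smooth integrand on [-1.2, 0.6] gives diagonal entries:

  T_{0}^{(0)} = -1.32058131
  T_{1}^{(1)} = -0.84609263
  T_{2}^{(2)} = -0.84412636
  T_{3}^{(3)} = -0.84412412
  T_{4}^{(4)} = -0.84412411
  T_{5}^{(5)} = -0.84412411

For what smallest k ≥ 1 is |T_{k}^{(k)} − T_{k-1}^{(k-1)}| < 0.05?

|T_{1}^{(1)} − T_{0}^{(0)}| = 0.47448868 ≥ 0.05
|T_{2}^{(2)} − T_{1}^{(1)}| = 0.00196627 < 0.05

k = 2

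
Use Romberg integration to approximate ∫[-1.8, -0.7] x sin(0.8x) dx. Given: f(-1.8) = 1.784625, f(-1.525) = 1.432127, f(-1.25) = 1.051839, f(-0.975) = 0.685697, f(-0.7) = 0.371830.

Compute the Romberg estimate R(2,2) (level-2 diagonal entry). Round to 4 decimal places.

1.1671

R(0,0) (trapezoid, 1 panel, h=1.1000): 1.186050
R(1,0) (trapezoid, 2 panels, h=0.5500): 1.171537
R(2,0) (trapezoid, 4 panels, h=0.2750): 1.168170
R(1,1) = 1.171537 + (1.171537 − 1.186050)/3 = 1.166699
R(2,1) = 1.168170 + (1.168170 − 1.171537)/3 = 1.167048
R(2,2) = 1.167048 + (1.167048 − 1.166699)/15 = 1.167071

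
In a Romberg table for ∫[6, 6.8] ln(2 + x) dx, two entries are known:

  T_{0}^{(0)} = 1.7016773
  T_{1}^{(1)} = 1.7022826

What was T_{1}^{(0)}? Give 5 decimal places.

From T_{1}^{(1)} = (4·T_{1}^{(0)} − T_{0}^{(0)})/3, solve for T_{1}^{(0)}:
4·T_{1}^{(0)} = 3·1.7022826 + 1.7016773 = 6.8085251
T_{1}^{(0)} = 1.7021313

1.70213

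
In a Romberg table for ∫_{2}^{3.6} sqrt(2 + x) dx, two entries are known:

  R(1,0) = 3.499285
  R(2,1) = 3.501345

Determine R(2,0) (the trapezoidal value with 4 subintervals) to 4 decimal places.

From R(2,1) = (4·R(2,0) − R(1,0))/3, solve for R(2,0):
4·R(2,0) = 3·3.501345 + 3.499285 = 14.003320
R(2,0) = 3.500830

3.5008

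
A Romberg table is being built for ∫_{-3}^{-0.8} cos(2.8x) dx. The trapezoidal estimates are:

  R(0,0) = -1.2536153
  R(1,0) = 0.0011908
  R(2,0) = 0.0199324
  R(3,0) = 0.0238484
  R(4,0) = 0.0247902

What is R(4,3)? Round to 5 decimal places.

0.02510

R(2,1) = 0.0199324 + (0.0199324 − 0.0011908)/3 = 0.0261796
R(3,1) = 0.0238484 + (0.0238484 − 0.0199324)/3 = 0.0251537
R(4,1) = (4·0.0247902 − 0.0238484) / 3 = 0.0251041
R(3,2) = (16·0.0251537 − 0.0261796) / 15 = 0.0250853
R(4,2) = 0.0251041 + (0.0251041 − 0.0251537)/15 = 0.0251008
R(4,3) = 0.0251008 + (0.0251008 − 0.0250853)/63 = 0.0251010
(Column j=1 coincides with Simpson's rule on the same nodes.)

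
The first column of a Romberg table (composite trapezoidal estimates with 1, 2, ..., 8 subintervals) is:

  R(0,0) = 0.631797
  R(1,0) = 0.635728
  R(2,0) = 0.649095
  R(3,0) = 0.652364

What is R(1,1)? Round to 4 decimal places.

0.6370

Richardson extrapolation on the trapezoidal column (denominator 4−1=3):
R(1,1) = 0.635728 + (0.635728 − 0.631797)/3 = 0.637038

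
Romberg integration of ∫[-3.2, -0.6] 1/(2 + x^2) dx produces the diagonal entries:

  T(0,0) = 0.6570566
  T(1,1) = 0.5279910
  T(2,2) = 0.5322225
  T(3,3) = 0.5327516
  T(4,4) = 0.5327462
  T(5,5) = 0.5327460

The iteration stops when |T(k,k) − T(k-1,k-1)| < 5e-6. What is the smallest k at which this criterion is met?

|T(1,1) − T(0,0)| = 0.1290656 ≥ 5e-6
|T(2,2) − T(1,1)| = 0.0042315 ≥ 5e-6
|T(3,3) − T(2,2)| = 0.0005291 ≥ 5e-6
|T(4,4) − T(3,3)| = 0.0000054 ≥ 5e-6
|T(5,5) − T(4,4)| = 0.0000002 < 5e-6

k = 5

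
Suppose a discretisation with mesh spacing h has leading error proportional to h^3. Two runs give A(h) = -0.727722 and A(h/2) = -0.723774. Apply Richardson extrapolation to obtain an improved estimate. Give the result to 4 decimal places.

Extrapolated value = (8·A(h/2) − A(h)) / (8 − 1)
= (8·(-0.723774) − (-0.727722)) / 7
= -5.062470 / 7 = -0.723210

-0.7232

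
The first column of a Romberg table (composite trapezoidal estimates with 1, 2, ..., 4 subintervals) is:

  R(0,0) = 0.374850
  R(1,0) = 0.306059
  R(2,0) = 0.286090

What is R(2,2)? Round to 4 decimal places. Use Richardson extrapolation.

R(1,1) = (4·0.306059 − 0.374850) / 3 = 0.283129
R(2,1) = (4·0.286090 − 0.306059) / 3 = 0.279434
R(2,2) = 0.279434 + (0.279434 − 0.283129)/15 = 0.279188

0.2792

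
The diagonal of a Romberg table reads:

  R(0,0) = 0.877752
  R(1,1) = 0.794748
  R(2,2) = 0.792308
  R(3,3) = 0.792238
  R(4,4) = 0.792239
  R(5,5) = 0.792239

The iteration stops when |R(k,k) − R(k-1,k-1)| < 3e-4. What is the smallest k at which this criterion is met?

k = 3

|R(1,1) − R(0,0)| = 0.083004 ≥ 3e-4
|R(2,2) − R(1,1)| = 0.002440 ≥ 3e-4
|R(3,3) − R(2,2)| = 0.000070 < 3e-4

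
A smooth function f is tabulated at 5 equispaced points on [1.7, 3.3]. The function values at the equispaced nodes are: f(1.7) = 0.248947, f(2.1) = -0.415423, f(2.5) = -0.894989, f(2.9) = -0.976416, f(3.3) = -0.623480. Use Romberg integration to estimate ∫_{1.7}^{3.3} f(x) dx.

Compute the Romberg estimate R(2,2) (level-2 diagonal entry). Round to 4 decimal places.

-1.0293

R(0,0) (trapezoid, 1 panel, h=1.6000): -0.299626
R(1,0) (trapezoid, 2 panels, h=0.8000): -0.865804
R(2,0) (trapezoid, 4 panels, h=0.4000): -0.989638
R(1,1) = -0.865804 + (-0.865804 − (-0.299626))/3 = -1.054530
R(2,1) = -0.989638 + (-0.989638 − (-0.865804))/3 = -1.030916
R(2,2) = -1.030916 + (-1.030916 − (-1.054530))/15 = -1.029342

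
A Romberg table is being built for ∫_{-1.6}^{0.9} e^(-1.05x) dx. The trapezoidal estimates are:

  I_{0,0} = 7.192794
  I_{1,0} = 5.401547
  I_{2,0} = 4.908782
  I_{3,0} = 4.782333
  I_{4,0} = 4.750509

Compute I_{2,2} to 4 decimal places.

4.7405

Richardson extrapolation on the trapezoidal column (denominator 4−1=3):
I_{1,1} = 5.401547 + (5.401547 − 7.192794)/3 = 4.804465
I_{2,1} = 4.908782 + (4.908782 − 5.401547)/3 = 4.744527
I_{2,2} = 4.744527 + (4.744527 − 4.804465)/15 = 4.740531
(Column j=1 coincides with Simpson's rule on the same nodes.)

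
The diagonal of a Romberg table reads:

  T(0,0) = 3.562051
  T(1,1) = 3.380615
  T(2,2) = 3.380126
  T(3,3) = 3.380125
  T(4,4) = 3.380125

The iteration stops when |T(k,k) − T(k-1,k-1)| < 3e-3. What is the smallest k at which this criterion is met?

k = 2

|T(1,1) − T(0,0)| = 0.181436 ≥ 3e-3
|T(2,2) − T(1,1)| = 0.000489 < 3e-3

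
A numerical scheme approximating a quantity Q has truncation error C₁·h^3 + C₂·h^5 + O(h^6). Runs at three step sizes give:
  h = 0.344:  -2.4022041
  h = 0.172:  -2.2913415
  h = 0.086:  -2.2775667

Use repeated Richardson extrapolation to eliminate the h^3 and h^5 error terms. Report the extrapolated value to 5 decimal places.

First eliminate the h^3 term (factor 2^3 = 8):
  B₁ = (8·(-2.2913415) − (-2.4022041))/7 = -2.2755040
  B₂ = (8·(-2.2775667) − (-2.2913415))/7 = -2.2755989
Then eliminate the h^5 term (factor 2^5 = 32):
  (32·(-2.2755989) − (-2.2755040))/31 = -2.2756020

-2.27560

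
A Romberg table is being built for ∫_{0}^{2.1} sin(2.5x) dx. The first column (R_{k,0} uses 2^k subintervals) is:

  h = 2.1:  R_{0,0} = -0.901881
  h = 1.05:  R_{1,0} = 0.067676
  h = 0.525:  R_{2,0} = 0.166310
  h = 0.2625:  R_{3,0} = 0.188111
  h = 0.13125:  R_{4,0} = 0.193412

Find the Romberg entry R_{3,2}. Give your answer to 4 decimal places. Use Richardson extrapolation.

0.1951

R_{2,1} = 0.166310 + (0.166310 − 0.067676)/3 = 0.199188
R_{3,1} = (4·0.188111 − 0.166310) / 3 = 0.195378
R_{3,2} = 0.195378 + (0.195378 − 0.199188)/15 = 0.195124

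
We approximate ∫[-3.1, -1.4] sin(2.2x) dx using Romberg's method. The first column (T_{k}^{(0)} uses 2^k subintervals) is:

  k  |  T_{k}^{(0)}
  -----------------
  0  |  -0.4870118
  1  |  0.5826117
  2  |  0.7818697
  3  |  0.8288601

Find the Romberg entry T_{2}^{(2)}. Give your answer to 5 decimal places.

Richardson extrapolation on the trapezoidal column (denominator 4−1=3):
T_{1}^{(1)} = 0.5826117 + (0.5826117 − (-0.4870118))/3 = 0.9391529
T_{2}^{(1)} = 0.7818697 + (0.7818697 − 0.5826117)/3 = 0.8482890
T_{2}^{(2)} = 0.8482890 + (0.8482890 − 0.9391529)/15 = 0.8422314

0.84223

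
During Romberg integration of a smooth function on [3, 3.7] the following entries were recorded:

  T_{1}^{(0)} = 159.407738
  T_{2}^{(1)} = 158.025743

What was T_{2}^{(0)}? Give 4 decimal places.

From T_{2}^{(1)} = (4·T_{2}^{(0)} − T_{1}^{(0)})/3, solve for T_{2}^{(0)}:
4·T_{2}^{(0)} = 3·158.025743 + 159.407738 = 633.484967
T_{2}^{(0)} = 158.371242

158.3712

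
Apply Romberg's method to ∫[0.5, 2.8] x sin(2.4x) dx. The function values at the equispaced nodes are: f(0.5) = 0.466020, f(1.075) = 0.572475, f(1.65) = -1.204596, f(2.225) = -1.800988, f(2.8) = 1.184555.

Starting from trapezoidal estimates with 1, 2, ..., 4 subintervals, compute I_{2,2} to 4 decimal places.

-1.0788

I_{0,0} (trapezoid, 1 panel, h=2.3000): 1.898161
I_{1,0} (trapezoid, 2 panels, h=1.1500): -0.436205
I_{2,0} (trapezoid, 4 panels, h=0.5750): -0.924497
I_{1,1} = -0.436205 + (-0.436205 − 1.898161)/3 = -1.214327
I_{2,1} = -0.924497 + (-0.924497 − (-0.436205))/3 = -1.087261
I_{2,2} = -1.087261 + (-1.087261 − (-1.214327))/15 = -1.078790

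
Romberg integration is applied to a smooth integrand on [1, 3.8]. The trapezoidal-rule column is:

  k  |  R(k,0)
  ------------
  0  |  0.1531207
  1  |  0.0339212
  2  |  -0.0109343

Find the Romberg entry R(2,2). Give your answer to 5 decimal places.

R(1,1) = (4·0.0339212 − 0.1531207) / 3 = -0.0058120
R(2,1) = -0.0109343 + (-0.0109343 − 0.0339212)/3 = -0.0258861
R(2,2) = (16·(-0.0258861) − (-0.0058120)) / 15 = -0.0272244

-0.02722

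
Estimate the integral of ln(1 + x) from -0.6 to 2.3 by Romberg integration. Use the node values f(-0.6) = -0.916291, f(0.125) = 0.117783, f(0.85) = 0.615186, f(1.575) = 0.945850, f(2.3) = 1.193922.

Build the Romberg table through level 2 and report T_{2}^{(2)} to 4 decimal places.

T_{0}^{(0)} (trapezoid, 1 panel, h=2.9000): 0.402565
T_{1}^{(0)} (trapezoid, 2 panels, h=1.4500): 1.093302
T_{2}^{(0)} (trapezoid, 4 panels, h=0.7250): 1.317785
T_{1}^{(1)} = 1.093302 + (1.093302 − 0.402565)/3 = 1.323548
T_{2}^{(1)} = 1.317785 + (1.317785 − 1.093302)/3 = 1.392613
T_{2}^{(2)} = 1.392613 + (1.392613 − 1.323548)/15 = 1.397217

1.3972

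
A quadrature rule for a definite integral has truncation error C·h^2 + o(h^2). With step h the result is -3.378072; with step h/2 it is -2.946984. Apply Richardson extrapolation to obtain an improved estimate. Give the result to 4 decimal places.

The leading error scales as h^2; refining by a factor of 2 reduces it by 2^2 = 4.
Extrapolated value = (4·A(h/2) − A(h)) / (4 − 1)
= (4·(-2.946984) − (-3.378072)) / 3
= -8.409864 / 3 = -2.803288

-2.8033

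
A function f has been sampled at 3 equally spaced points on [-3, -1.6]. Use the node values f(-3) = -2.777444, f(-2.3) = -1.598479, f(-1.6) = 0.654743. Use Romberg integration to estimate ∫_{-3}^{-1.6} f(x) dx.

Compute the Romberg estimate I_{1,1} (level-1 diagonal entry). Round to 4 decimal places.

I_{0,0} (trapezoid, 1 panel, h=1.4000): -1.485891
I_{1,0} (trapezoid, 2 panels, h=0.7000): -1.861881
I_{1,1} = -1.861881 + (-1.861881 − (-1.485891))/3 = -1.987211

-1.9872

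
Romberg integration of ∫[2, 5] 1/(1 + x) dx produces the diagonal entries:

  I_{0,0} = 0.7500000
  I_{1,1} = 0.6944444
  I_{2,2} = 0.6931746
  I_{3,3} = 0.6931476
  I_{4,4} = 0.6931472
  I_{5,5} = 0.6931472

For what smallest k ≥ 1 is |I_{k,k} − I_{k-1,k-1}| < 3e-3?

|I_{1,1} − I_{0,0}| = 0.0555556 ≥ 3e-3
|I_{2,2} − I_{1,1}| = 0.0012698 < 3e-3

k = 2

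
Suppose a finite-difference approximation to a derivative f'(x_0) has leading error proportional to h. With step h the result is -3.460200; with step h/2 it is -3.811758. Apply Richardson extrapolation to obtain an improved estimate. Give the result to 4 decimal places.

The leading error scales as h; refining by a factor of 2 reduces it by 2^1 = 2.
Extrapolated value = (2·A(h/2) − A(h)) / (2 − 1)
= (2·(-3.811758) − (-3.460200)) / 1
= -4.163316 / 1 = -4.163316

-4.1633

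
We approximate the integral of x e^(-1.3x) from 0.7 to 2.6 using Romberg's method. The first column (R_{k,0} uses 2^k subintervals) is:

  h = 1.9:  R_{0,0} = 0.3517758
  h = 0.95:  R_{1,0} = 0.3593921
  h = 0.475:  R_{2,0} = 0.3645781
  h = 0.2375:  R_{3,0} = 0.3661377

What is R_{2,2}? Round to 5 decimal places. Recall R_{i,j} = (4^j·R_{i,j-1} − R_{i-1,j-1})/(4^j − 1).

Richardson extrapolation on the trapezoidal column (denominator 4−1=3):
R_{1,1} = 0.3593921 + (0.3593921 − 0.3517758)/3 = 0.3619309
R_{2,1} = 0.3645781 + (0.3645781 − 0.3593921)/3 = 0.3663068
R_{2,2} = (16·0.3663068 − 0.3619309) / 15 = 0.3665985

0.36660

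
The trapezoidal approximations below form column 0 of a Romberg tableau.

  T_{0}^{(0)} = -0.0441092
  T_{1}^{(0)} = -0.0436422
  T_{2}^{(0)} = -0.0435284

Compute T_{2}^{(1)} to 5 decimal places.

-0.04349

T_{2}^{(1)} = -0.0435284 + (-0.0435284 − (-0.0436422))/3 = -0.0434905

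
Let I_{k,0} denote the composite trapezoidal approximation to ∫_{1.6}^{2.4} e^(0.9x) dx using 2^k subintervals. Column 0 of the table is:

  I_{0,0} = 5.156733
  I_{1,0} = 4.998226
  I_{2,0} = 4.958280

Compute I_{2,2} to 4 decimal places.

4.9449

I_{1,1} = 4.998226 + (4.998226 − 5.156733)/3 = 4.945390
I_{2,1} = (4·4.958280 − 4.998226) / 3 = 4.944965
I_{2,2} = 4.944965 + (4.944965 − 4.945390)/15 = 4.944937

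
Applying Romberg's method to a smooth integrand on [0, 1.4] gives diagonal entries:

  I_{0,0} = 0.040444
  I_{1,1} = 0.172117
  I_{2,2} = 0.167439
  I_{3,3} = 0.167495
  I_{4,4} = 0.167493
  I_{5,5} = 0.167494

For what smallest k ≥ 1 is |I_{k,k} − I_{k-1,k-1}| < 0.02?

k = 2

|I_{1,1} − I_{0,0}| = 0.131673 ≥ 0.02
|I_{2,2} − I_{1,1}| = 0.004678 < 0.02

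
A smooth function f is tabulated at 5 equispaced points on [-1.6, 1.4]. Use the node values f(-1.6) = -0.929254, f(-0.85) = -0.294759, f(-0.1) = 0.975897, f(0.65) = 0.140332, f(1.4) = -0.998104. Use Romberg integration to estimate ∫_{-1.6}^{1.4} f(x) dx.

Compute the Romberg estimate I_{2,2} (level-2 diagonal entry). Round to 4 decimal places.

-0.2241

I_{0,0} (trapezoid, 1 panel, h=3.0000): -2.891037
I_{1,0} (trapezoid, 2 panels, h=1.5000): 0.018327
I_{2,0} (trapezoid, 4 panels, h=0.7500): -0.106657
I_{1,1} = 0.018327 + (0.018327 − (-2.891037))/3 = 0.988115
I_{2,1} = -0.106657 + (-0.106657 − 0.018327)/3 = -0.148318
I_{2,2} = -0.148318 + (-0.148318 − 0.988115)/15 = -0.224080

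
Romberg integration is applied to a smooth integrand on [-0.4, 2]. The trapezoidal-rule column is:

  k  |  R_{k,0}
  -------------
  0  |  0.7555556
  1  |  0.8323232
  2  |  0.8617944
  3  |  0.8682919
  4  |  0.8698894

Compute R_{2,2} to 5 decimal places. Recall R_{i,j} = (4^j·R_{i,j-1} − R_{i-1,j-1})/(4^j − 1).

0.87253

R_{1,1} = (4·0.8323232 − 0.7555556) / 3 = 0.8579124
R_{2,1} = (4·0.8617944 − 0.8323232) / 3 = 0.8716181
R_{2,2} = 0.8716181 + (0.8716181 − 0.8579124)/15 = 0.8725318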